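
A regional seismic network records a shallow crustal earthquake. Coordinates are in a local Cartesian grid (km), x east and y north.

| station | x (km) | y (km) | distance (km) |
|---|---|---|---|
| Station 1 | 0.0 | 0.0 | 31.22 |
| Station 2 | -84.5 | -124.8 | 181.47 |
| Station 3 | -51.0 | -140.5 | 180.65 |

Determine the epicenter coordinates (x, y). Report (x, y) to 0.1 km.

Circle about each station: x² + y² = 31.22²; (x + 84.5)² + (y + 124.8)² = 181.47²; (x + 51.0)² + (y + 140.5)² = 180.65².
Subtracting pairs of circle equations eliminates x²+y² and gives linear equations (the radical axes):
-169.0 x − 249.6 y = -9241.38
-102.0 x − 281.0 y = -9318.48
Solving the 2×2 system: x ≈ 12.3, y ≈ 28.7 km.
Check against Station 1 (with the unrounded x, y): √(x²+y²) = 31.22 ≈ 31.22 km. ✓

x ≈ 12.3 km, y ≈ 28.7 km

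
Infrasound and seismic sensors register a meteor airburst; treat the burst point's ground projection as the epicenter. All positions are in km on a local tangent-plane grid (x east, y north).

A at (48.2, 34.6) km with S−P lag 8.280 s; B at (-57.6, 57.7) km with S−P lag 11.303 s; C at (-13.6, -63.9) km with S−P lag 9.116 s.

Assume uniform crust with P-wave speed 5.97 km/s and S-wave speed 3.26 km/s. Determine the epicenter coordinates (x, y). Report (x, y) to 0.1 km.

-0.3 km east, 0.2 km north

Distance from S−P lag: d = Δt · v_P v_S / (v_P − v_S) = Δt · (5.97·3.26)/(5.97−3.26) ≈ 7.1816·Δt.
So d_A = 59.46, d_B = 81.17, d_C = 65.47 km.
Circle about each station: (x − 48.2)² + (y − 34.6)² = 59.46²; (x + 57.6)² + (y − 57.7)² = 81.17²; (x + 13.6)² + (y + 63.9)² = 65.47².
Subtracting pairs of circle equations eliminates x²+y² and gives linear equations (the radical axes):
-211.6 x + 46.2 y = 73.57
-123.6 x − 197.0 y = -3.06
Solving the 2×2 system: x ≈ -0.3, y ≈ 0.2 km.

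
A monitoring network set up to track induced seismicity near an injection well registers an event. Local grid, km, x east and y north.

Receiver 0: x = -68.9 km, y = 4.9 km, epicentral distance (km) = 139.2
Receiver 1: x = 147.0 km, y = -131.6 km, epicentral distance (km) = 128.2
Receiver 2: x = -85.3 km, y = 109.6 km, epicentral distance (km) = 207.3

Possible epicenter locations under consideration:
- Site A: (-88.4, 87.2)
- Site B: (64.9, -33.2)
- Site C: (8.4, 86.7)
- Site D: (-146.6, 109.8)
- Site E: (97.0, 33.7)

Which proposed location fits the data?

For each candidate, compare |candidate − station| to the reported distance:
Site A: residuals Receiver 0 54.6, Receiver 1 193.2, Receiver 2 184.7 → max 193.2 km
Site B: residuals Receiver 0 0.1, Receiver 1 0.0, Receiver 2 0.1 → max 0.1 km
Site C: residuals Receiver 0 26.7, Receiver 1 130.4, Receiver 2 110.8 → max 130.4 km
Site D: residuals Receiver 0 8.7, Receiver 1 251.9, Receiver 2 146.0 → max 251.9 km
Site E: residuals Receiver 0 29.2, Receiver 1 44.5, Receiver 2 9.8 → max 44.5 km
Only Site B has all residuals ≈ 0.

Site B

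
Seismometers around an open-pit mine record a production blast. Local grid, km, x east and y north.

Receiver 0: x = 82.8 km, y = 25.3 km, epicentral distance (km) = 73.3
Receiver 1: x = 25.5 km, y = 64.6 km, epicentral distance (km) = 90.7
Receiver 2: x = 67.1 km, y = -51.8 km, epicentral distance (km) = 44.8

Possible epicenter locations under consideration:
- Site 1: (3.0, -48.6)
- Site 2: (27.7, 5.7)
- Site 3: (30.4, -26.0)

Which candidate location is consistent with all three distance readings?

For each candidate, compare |candidate − station| to the reported distance:
Site 1: residuals Receiver 0 35.5, Receiver 1 24.7, Receiver 2 19.4 → max 35.5 km
Site 2: residuals Receiver 0 14.8, Receiver 1 31.8, Receiver 2 24.9 → max 31.8 km
Site 3: residuals Receiver 0 0.0, Receiver 1 0.0, Receiver 2 0.1 → max 0.1 km
Only Site 3 has all residuals ≈ 0.

Site 3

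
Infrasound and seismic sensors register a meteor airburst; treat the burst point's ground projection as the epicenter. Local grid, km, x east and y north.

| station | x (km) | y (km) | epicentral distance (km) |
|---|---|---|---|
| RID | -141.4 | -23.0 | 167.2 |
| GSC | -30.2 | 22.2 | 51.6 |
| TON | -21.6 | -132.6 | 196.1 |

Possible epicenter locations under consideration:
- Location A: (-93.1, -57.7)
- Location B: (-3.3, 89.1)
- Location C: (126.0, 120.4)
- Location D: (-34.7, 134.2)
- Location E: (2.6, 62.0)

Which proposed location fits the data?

For each candidate, compare |candidate − station| to the reported distance:
Location A: residuals RID 107.7, GSC 50.1, TON 92.6 → max 107.7 km
Location B: residuals RID 10.7, GSC 20.5, TON 26.4 → max 26.4 km
Location C: residuals RID 136.2, GSC 132.9, TON 96.8 → max 136.2 km
Location D: residuals RID 22.8, GSC 60.5, TON 71.0 → max 71.0 km
Location E: residuals RID 0.0, GSC 0.0, TON 0.0 → max 0.0 km
Only Location E has all residuals ≈ 0.

Location E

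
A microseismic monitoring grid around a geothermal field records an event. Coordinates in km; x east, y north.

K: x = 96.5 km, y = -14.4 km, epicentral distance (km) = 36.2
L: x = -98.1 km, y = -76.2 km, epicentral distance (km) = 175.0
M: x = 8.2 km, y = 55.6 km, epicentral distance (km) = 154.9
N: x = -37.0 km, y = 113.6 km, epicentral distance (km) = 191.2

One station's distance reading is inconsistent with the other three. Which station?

M

Solve using three stations at a time. Using K, L, N (subtract circle equations pairwise → linear system) gives (x, y) ≈ (73.6, -42.4).
Distances from that point to each station vs reported:
  K: calculated 36.2 vs reported 36.2 → residual 0.0 km
  L: calculated 175.0 vs reported 175.0 → residual 0.0 km
  M: calculated 117.8 vs reported 154.9 → residual 37.1 km
  N: calculated 191.2 vs reported 191.2 → residual 0.0 km
K, L, N are mutually consistent (residuals ≈ 0); M is off by 37.1 km.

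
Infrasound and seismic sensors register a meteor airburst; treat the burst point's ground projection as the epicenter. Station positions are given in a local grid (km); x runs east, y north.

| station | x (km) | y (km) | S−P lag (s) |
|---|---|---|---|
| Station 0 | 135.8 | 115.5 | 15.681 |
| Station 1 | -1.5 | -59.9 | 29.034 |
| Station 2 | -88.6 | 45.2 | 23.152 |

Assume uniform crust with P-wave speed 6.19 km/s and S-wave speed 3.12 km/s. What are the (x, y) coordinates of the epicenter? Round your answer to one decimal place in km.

Distance from S−P lag: d = Δt · v_P v_S / (v_P − v_S) = Δt · (6.19·3.12)/(6.19−3.12) ≈ 6.2908·Δt.
So d_Station 0 = 98.65, d_Station 1 = 182.65, d_Station 2 = 145.64 km.
Circle about each station: (x − 135.8)² + (y − 115.5)² = 98.65²; (x + 1.5)² + (y + 59.9)² = 182.65²; (x + 88.6)² + (y − 45.2)² = 145.64².
Subtracting the Station 0 equation from the Station 1 and Station 2 equations removes the quadratic terms:
-274.6 x − 350.8 y = -51820.83
-448.8 x − 140.6 y = -33368.08
Solving the 2×2 system: x ≈ 37.2, y ≈ 118.6 km.
Check against Station 0 (with the unrounded x, y): √((x − 135.8)²+(y − 115.5)²) = 98.66 ≈ 98.65 km. ✓

37.2 km east, 118.6 km north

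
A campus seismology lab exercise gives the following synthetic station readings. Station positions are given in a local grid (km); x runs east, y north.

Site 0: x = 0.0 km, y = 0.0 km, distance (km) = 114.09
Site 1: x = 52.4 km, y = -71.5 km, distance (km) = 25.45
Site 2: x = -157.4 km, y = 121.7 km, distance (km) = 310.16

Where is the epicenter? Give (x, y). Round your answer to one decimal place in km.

Circle about each station: x² + y² = 114.09²; (x − 52.4)² + (y + 71.5)² = 25.45²; (x + 157.4)² + (y − 121.7)² = 310.16².
Subtracting the Site 0 equation from the Site 1 and Site 2 equations removes the quadratic terms:
104.8 x − 143.0 y = 20226.84
-314.8 x + 243.4 y = -43597.05
Solving the 2×2 system: x ≈ 67.2, y ≈ -92.2 km.

(67.2, -92.2)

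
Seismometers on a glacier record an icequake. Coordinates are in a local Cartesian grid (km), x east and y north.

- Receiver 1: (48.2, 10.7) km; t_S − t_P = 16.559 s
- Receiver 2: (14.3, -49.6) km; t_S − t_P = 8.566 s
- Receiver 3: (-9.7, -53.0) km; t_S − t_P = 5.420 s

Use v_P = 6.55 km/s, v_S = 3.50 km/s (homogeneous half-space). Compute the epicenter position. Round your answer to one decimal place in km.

Distance from S−P lag: d = Δt · v_P v_S / (v_P − v_S) = Δt · (6.55·3.50)/(6.55−3.50) ≈ 7.5164·Δt.
So d_Receiver 1 = 124.46, d_Receiver 2 = 64.39, d_Receiver 3 = 40.74 km.
Circle about each station: (x − 48.2)² + (y − 10.7)² = 124.46²; (x − 14.3)² + (y + 49.6)² = 64.39²; (x + 9.7)² + (y + 53.0)² = 40.74².
Subtracting the Receiver 1 equation from the Receiver 2 and Receiver 3 equations removes the quadratic terms:
-67.8 x − 120.6 y = 11571.14
-115.8 x − 127.4 y = 14295.90
Solving the 2×2 system: x ≈ -46.9, y ≈ -69.6 km.

-46.9 km east, -69.6 km north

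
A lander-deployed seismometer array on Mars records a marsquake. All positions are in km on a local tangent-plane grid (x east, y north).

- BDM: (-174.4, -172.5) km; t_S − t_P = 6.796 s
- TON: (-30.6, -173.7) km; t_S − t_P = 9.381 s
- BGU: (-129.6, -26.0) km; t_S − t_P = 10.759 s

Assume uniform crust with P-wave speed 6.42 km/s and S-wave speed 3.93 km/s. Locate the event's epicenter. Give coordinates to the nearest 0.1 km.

Distance from S−P lag: d = Δt · v_P v_S / (v_P − v_S) = Δt · (6.42·3.93)/(6.42−3.93) ≈ 10.1328·Δt.
So d_BDM = 68.86, d_TON = 95.06, d_BGU = 109.02 km.
Circle about each station: (x + 174.4)² + (y + 172.5)² = 68.86²; (x + 30.6)² + (y + 173.7)² = 95.06²; (x + 129.6)² + (y + 26.0)² = 109.02².
Subtracting pairs of circle equations eliminates x²+y² and gives linear equations (the radical axes):
287.6 x − 2.4 y = -33358.26
89.6 x + 293.0 y = -49843.11
Solving the 2×2 system: x ≈ -117.1, y ≈ -134.3 km.

x ≈ -117.1 km, y ≈ -134.3 km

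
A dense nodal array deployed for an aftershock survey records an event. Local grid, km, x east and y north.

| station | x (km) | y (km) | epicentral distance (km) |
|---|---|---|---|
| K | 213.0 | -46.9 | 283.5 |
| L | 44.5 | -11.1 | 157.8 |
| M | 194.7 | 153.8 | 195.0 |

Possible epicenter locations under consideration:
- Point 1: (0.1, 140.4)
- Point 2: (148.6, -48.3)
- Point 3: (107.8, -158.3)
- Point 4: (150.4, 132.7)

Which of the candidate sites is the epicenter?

Point 1

For each candidate, compare |candidate − station| to the reported distance:
Point 1: residuals K 0.1, L 0.1, M 0.1 → max 0.1 km
Point 2: residuals K 219.1, L 47.3, M 12.3 → max 219.1 km
Point 3: residuals K 130.3, L 2.4, M 129.0 → max 130.3 km
Point 4: residuals K 93.3, L 20.8, M 145.9 → max 145.9 km
Only Point 1 has all residuals ≈ 0.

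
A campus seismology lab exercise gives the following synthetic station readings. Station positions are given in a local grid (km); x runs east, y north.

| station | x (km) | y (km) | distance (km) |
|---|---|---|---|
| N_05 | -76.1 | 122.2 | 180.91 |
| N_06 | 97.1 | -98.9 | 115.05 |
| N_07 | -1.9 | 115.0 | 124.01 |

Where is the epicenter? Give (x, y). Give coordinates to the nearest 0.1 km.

67.6 km east, 12.3 km north

Circle about each station: (x + 76.1)² + (y − 122.2)² = 180.91²; (x − 97.1)² + (y + 98.9)² = 115.05²; (x + 1.9)² + (y − 115.0)² = 124.01².
Subtracting the N_05 equation from the N_06 and N_07 equations removes the quadratic terms:
346.4 x − 442.2 y = 17977.50
148.4 x − 14.4 y = 9854.51
Solving the 2×2 system: x ≈ 67.6, y ≈ 12.3 km.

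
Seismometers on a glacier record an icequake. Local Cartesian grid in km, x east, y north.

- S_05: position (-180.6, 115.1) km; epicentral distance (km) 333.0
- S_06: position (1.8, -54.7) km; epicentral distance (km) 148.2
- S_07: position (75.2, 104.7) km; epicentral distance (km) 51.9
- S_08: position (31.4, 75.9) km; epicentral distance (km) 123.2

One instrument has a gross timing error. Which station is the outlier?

S_07

Solve using three stations at a time. Using S_05, S_06, S_08 (subtract circle equations pairwise → linear system) gives (x, y) ≈ (135.3, 9.7).
Distances from that point to each station vs reported:
  S_05: calculated 333.0 vs reported 333.0 → residual 0.0 km
  S_06: calculated 148.2 vs reported 148.2 → residual 0.0 km
  S_07: calculated 112.4 vs reported 51.9 → residual 60.5 km
  S_08: calculated 123.2 vs reported 123.2 → residual 0.0 km
S_05, S_06, S_08 are mutually consistent (residuals ≈ 0); S_07 is off by 60.5 km.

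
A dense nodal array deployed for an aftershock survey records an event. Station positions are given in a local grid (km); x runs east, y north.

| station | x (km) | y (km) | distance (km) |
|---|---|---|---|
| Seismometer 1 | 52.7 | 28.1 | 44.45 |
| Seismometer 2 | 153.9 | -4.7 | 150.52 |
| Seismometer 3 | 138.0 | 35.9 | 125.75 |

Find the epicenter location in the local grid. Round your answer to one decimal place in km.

Circle about each station: (x − 52.7)² + (y − 28.1)² = 44.45²; (x − 153.9)² + (y + 4.7)² = 150.52²; (x − 138.0)² + (y − 35.9)² = 125.75².
Subtracting pairs of circle equations eliminates x²+y² and gives linear equations (the radical axes):
202.4 x − 65.6 y = -540.07
170.6 x + 15.6 y = 2928.65
Solving the 2×2 system: x ≈ 12.8, y ≈ 47.7 km.
Check against Seismometer 1 (with the unrounded x, y): √((x − 52.7)²+(y − 28.1)²) = 44.47 ≈ 44.45 km. ✓

12.8 km east, 47.7 km north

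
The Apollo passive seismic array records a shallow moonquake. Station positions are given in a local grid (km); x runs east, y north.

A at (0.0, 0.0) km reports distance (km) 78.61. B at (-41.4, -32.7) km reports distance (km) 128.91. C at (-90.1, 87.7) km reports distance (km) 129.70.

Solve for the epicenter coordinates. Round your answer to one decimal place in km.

Circle about each station: x² + y² = 78.61²; (x + 41.4)² + (y + 32.7)² = 128.91²; (x + 90.1)² + (y − 87.7)² = 129.70².
Subtracting pairs of circle equations eliminates x²+y² and gives linear equations (the radical axes):
-82.8 x − 65.4 y = -7655.01
-180.2 x + 175.4 y = 5166.74
Solving the 2×2 system: x ≈ 38.2, y ≈ 68.7 km.

38.2 km east, 68.7 km north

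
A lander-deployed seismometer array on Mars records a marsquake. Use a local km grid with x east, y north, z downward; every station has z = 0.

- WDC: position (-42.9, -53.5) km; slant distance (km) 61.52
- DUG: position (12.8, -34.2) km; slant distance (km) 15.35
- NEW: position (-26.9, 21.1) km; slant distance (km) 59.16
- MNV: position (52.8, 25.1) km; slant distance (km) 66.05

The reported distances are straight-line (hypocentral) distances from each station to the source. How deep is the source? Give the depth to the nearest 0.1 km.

z ≈ 11.0 km

Each station gives a sphere (x−x_i)² + (y−y_i)² + z² = d_i² (stations at z=0).
Subtracting the WDC sphere from DUG and NEW: z² cancels, leaving linear equations in x and y:
111.4 x + 38.6 y = 179.91
32.0 x + 149.2 y = -3249.04
Solving: x ≈ 9.896, y ≈ -23.899 km (keep extra digits for the depth step; rounded: 9.9, -23.9).
Then from the WDC sphere: z² = 61.52² − (x + 42.9)² − (y + 53.5)² with x = 9.896, y = -23.899, so z ≈ 11.003 ≈ 11.0 km.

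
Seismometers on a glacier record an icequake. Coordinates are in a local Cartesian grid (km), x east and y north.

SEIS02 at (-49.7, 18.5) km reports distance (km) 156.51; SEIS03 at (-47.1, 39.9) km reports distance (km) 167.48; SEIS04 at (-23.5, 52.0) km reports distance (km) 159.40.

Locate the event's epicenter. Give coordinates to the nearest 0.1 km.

Circle about each station: (x + 49.7)² + (y − 18.5)² = 156.51²; (x + 47.1)² + (y − 39.9)² = 167.48²; (x + 23.5)² + (y − 52.0)² = 159.40².
Subtracting the SEIS02 equation from the SEIS03 and SEIS04 equations removes the quadratic terms:
5.2 x + 42.8 y = -2556.09
52.4 x + 67.0 y = -469.07
Solving the 2×2 system: x ≈ 79.8, y ≈ -69.4 km.

79.8 km east, -69.4 km north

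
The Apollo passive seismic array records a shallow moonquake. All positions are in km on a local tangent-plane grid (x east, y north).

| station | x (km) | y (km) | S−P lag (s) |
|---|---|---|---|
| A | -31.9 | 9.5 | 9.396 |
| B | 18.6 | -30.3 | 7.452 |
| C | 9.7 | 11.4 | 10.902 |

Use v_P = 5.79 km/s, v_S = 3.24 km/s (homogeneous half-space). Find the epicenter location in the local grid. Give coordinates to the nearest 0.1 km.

Distance from S−P lag: d = Δt · v_P v_S / (v_P − v_S) = Δt · (5.79·3.24)/(5.79−3.24) ≈ 7.3567·Δt.
So d_A = 69.12, d_B = 54.82, d_C = 80.20 km.
Circle about each station: (x + 31.9)² + (y − 9.5)² = 69.12²; (x − 18.6)² + (y + 30.3)² = 54.82²; (x − 9.7)² + (y − 11.4)² = 80.20².
Subtracting the A equation from the B and C equations removes the quadratic terms:
101.0 x − 79.6 y = 1928.53
83.2 x + 3.8 y = -2538.28
Solving the 2×2 system: x ≈ -27.8, y ≈ -59.5 km.

-27.8 km east, -59.5 km north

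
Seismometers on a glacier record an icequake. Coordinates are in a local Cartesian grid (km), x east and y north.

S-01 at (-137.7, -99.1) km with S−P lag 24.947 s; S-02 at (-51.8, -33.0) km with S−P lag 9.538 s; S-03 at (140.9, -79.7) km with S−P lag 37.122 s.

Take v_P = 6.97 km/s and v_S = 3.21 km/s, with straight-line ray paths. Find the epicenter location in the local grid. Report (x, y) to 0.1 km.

(-54.3, 23.7)

Distance from S−P lag: d = Δt · v_P v_S / (v_P − v_S) = Δt · (6.97·3.21)/(6.97−3.21) ≈ 5.9505·Δt.
So d_S-01 = 148.45, d_S-02 = 56.76, d_S-03 = 220.89 km.
Circle about each station: (x + 137.7)² + (y + 99.1)² = 148.45²; (x + 51.8)² + (y + 33.0)² = 56.76²; (x − 140.9)² + (y + 79.7)² = 220.89².
Subtracting the S-01 equation from the S-02 and S-03 equations removes the quadratic terms:
171.8 x + 132.2 y = -6194.16
557.2 x + 38.8 y = -29332.19
Solving the 2×2 system: x ≈ -54.3, y ≈ 23.7 km.
Check against S-01 (with the unrounded x, y): √((x + 137.7)²+(y + 99.1)²) = 148.45 ≈ 148.45 km. ✓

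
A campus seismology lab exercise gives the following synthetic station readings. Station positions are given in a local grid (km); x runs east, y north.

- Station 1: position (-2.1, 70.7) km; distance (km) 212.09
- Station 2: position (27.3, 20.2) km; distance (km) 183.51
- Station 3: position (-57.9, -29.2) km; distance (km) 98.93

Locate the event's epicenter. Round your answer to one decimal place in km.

x ≈ -86.2 km, y ≈ -124.0 km

Circle about each station: (x + 2.1)² + (y − 70.7)² = 212.09²; (x − 27.3)² + (y − 20.2)² = 183.51²; (x + 57.9)² + (y + 29.2)² = 98.93².
Subtracting the Station 1 equation from the Station 2 and Station 3 equations removes the quadratic terms:
58.8 x − 101.0 y = 7456.68
-111.6 x − 199.8 y = 34397.17
Solving the 2×2 system: x ≈ -86.2, y ≈ -124.0 km.
Check against Station 1 (with the unrounded x, y): √((x + 2.1)²+(y − 70.7)²) = 212.10 ≈ 212.09 km. ✓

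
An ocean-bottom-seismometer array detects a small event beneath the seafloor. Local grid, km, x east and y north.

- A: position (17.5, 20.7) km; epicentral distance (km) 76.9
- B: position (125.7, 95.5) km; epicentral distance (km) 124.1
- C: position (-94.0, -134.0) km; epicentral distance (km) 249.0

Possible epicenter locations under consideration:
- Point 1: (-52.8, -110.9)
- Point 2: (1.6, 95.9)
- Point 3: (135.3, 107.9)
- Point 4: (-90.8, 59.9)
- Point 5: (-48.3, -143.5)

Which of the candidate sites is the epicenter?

Point 2

For each candidate, compare |candidate − station| to the reported distance:
Point 1: residuals A 72.3, B 148.8, C 201.8 → max 201.8 km
Point 2: residuals A 0.0, B 0.0, C 0.0 → max 0.0 km
Point 3: residuals A 69.7, B 108.4, C 84.3 → max 108.4 km
Point 4: residuals A 38.3, B 95.3, C 55.1 → max 95.3 km
Point 5: residuals A 100.0, B 171.5, C 202.3 → max 202.3 km
Only Point 2 has all residuals ≈ 0.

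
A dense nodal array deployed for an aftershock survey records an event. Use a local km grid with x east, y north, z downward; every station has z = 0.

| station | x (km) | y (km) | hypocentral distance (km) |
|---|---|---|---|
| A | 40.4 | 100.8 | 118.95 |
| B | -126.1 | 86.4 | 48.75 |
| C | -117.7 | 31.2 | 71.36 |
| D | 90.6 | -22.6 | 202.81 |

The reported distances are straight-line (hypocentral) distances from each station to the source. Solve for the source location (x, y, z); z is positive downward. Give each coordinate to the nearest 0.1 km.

(-77.9, 90.1, 6.3)

Each station gives a sphere (x−x_i)² + (y−y_i)² + z² = d_i² (stations at z=0).
Subtracting the A sphere from B and C: z² cancels, leaving linear equations in x and y:
-333.0 x − 28.8 y = 23345.91
-316.2 x − 139.2 y = 12090.78
Solving: x ≈ -77.900, y ≈ 90.094 km (keep extra digits for the depth step; rounded: -77.9, 90.1).
Then from the A sphere: z² = 118.95² − (x − 40.4)² − (y − 100.8)² with x = -77.900, y = 90.094, so z ≈ 6.292 ≈ 6.3 km.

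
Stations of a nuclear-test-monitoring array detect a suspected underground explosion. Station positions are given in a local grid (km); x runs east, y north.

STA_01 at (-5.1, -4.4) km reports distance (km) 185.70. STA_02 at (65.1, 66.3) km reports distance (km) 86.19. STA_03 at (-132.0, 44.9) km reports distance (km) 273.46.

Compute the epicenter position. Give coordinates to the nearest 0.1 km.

x ≈ 130.1 km, y ≈ 122.9 km

Circle about each station: (x + 5.1)² + (y + 4.4)² = 185.70²; (x − 65.1)² + (y − 66.3)² = 86.19²; (x + 132.0)² + (y − 44.9)² = 273.46².
Subtracting the STA_01 equation from the STA_02 and STA_03 equations removes the quadratic terms:
140.4 x + 141.4 y = 35644.10
-253.8 x + 98.6 y = -20901.24
Solving the 2×2 system: x ≈ 130.1, y ≈ 122.9 km.
Check against STA_01 (with the unrounded x, y): √((x + 5.1)²+(y + 4.4)²) = 185.70 ≈ 185.70 km. ✓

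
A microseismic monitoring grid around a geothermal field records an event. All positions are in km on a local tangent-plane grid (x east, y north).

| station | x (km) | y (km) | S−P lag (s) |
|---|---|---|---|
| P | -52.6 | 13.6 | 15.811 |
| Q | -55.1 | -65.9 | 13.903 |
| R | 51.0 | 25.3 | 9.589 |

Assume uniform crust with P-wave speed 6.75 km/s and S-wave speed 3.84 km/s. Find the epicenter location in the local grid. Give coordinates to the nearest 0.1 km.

Distance from S−P lag: d = Δt · v_P v_S / (v_P − v_S) = Δt · (6.75·3.84)/(6.75−3.84) ≈ 8.9072·Δt.
So d_P = 140.83, d_Q = 123.84, d_R = 85.41 km.
Circle about each station: (x + 52.6)² + (y − 13.6)² = 140.83²; (x + 55.1)² + (y + 65.9)² = 123.84²; (x − 51.0)² + (y − 25.3)² = 85.41².
Subtracting the P equation from the Q and R equations removes the quadratic terms:
-5.0 x − 159.0 y = 8923.84
207.2 x + 23.4 y = 12827.59
Solving the 2×2 system: x ≈ 68.5, y ≈ -58.3 km.

x ≈ 68.5 km, y ≈ -58.3 km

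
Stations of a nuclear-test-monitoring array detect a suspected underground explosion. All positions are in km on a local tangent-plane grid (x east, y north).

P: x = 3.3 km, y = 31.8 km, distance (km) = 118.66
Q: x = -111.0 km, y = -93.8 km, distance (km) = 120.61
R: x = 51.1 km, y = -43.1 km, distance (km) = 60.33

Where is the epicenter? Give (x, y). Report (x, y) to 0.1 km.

Circle about each station: (x − 3.3)² + (y − 31.8)² = 118.66²; (x + 111.0)² + (y + 93.8)² = 120.61²; (x − 51.1)² + (y + 43.1)² = 60.33².
Subtracting pairs of circle equations eliminates x²+y² and gives linear equations (the radical axes):
-228.6 x − 251.2 y = 19630.73
95.6 x − 149.8 y = 13887.18
Solving the 2×2 system: x ≈ 9.4, y ≈ -86.7 km.

(9.4, -86.7)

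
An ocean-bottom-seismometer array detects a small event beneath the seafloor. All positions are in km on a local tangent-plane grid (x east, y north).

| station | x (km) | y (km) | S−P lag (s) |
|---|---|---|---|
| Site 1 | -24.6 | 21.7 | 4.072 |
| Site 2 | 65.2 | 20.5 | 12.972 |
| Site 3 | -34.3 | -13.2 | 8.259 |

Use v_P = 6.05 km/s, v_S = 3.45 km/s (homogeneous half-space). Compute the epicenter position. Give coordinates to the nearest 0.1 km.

Distance from S−P lag: d = Δt · v_P v_S / (v_P − v_S) = Δt · (6.05·3.45)/(6.05−3.45) ≈ 8.0279·Δt.
So d_Site 1 = 32.69, d_Site 2 = 104.14, d_Site 3 = 66.30 km.
Circle about each station: (x + 24.6)² + (y − 21.7)² = 32.69²; (x − 65.2)² + (y − 20.5)² = 104.14²; (x + 34.3)² + (y + 13.2)² = 66.30².
Subtracting the Site 1 equation from the Site 2 and Site 3 equations removes the quadratic terms:
179.6 x − 2.4 y = -6181.26
-19.4 x − 69.8 y = -3052.37
Solving the 2×2 system: x ≈ -33.7, y ≈ 53.1 km.
Check against Site 1 (with the unrounded x, y): √((x + 24.6)²+(y − 21.7)²) = 32.69 ≈ 32.69 km. ✓

(-33.7, 53.1)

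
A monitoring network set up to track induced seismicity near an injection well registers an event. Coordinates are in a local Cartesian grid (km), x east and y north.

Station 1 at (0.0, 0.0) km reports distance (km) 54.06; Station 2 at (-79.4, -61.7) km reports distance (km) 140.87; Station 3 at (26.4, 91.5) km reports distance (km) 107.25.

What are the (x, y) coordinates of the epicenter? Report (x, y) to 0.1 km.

52.6 km east, -12.5 km north

Circle about each station: x² + y² = 54.06²; (x + 79.4)² + (y + 61.7)² = 140.87²; (x − 26.4)² + (y − 91.5)² = 107.25².
Subtracting the Station 1 equation from the Station 2 and Station 3 equations removes the quadratic terms:
-158.8 x − 123.4 y = -6810.62
52.8 x + 183.0 y = 489.13
Solving the 2×2 system: x ≈ 52.6, y ≈ -12.5 km.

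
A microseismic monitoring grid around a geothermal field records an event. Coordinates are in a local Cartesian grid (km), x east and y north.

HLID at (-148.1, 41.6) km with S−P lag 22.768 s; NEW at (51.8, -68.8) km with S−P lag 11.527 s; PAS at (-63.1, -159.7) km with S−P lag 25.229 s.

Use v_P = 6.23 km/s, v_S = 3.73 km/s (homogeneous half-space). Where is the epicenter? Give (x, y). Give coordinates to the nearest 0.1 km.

63.5 km east, 37.7 km north

Distance from S−P lag: d = Δt · v_P v_S / (v_P − v_S) = Δt · (6.23·3.73)/(6.23−3.73) ≈ 9.2952·Δt.
So d_HLID = 211.63, d_NEW = 107.15, d_PAS = 234.51 km.
Circle about each station: (x + 148.1)² + (y − 41.6)² = 211.63²; (x − 51.8)² + (y + 68.8)² = 107.15²; (x + 63.1)² + (y + 159.7)² = 234.51².
Subtracting the HLID equation from the NEW and PAS equations removes the quadratic terms:
399.8 x − 220.8 y = 17058.64
170.0 x − 402.6 y = -4386.15
Solving the 2×2 system: x ≈ 63.5, y ≈ 37.7 km.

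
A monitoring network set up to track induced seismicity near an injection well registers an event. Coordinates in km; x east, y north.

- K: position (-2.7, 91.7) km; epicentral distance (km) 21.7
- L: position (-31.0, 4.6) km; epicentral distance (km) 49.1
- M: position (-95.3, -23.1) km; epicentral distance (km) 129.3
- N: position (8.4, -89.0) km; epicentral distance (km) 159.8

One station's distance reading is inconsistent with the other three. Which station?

L

Solve using three stations at a time. Using K, M, N (subtract circle equations pairwise → linear system) gives (x, y) ≈ (-5.7, 70.2).
Distances from that point to each station vs reported:
  K: calculated 21.7 vs reported 21.7 → residual 0.0 km
  L: calculated 70.3 vs reported 49.1 → residual 21.2 km
  M: calculated 129.3 vs reported 129.3 → residual 0.0 km
  N: calculated 159.8 vs reported 159.8 → residual 0.0 km
K, M, N are mutually consistent (residuals ≈ 0); L is off by 21.2 km.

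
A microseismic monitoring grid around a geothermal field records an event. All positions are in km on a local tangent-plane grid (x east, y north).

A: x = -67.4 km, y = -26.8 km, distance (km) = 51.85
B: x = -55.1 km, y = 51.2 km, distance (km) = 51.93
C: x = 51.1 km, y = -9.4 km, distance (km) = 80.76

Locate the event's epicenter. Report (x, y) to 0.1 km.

-28.0 km east, 6.9 km north

Circle about each station: (x + 67.4)² + (y + 26.8)² = 51.85²; (x + 55.1)² + (y − 51.2)² = 51.93²; (x − 51.1)² + (y + 9.4)² = 80.76².
Subtracting pairs of circle equations eliminates x²+y² and gives linear equations (the radical axes):
24.6 x + 156.0 y = 388.15
237.0 x + 34.8 y = -6395.19
Solving the 2×2 system: x ≈ -28.0, y ≈ 6.9 km.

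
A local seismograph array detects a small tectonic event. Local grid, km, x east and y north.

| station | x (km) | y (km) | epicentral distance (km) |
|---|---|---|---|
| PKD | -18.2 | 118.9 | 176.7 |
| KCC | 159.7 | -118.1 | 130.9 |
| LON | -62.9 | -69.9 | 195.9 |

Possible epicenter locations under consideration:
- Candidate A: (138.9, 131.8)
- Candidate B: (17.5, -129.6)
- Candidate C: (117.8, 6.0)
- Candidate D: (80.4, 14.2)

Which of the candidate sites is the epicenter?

For each candidate, compare |candidate − station| to the reported distance:
Candidate A: residuals PKD 19.1, KCC 119.9, LON 89.4 → max 119.9 km
Candidate B: residuals PKD 74.4, KCC 11.8, LON 95.8 → max 95.8 km
Candidate C: residuals PKD 0.1, KCC 0.1, LON 0.1 → max 0.1 km
Candidate D: residuals PKD 32.9, KCC 23.3, LON 29.7 → max 32.9 km
Only Candidate C has all residuals ≈ 0.

Candidate C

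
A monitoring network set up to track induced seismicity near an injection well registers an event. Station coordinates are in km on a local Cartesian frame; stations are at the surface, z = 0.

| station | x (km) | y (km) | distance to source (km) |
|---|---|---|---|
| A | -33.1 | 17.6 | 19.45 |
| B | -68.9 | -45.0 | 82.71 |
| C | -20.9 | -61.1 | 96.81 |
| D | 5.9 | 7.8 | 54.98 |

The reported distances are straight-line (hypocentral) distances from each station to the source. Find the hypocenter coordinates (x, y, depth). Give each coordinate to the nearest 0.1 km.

Each station gives a sphere (x−x_i)² + (y−y_i)² + z² = d_i² (stations at z=0).
Subtracting the A sphere from B and C: z² cancels, leaving linear equations in x and y:
-71.6 x − 125.2 y = -1095.80
24.4 x − 157.4 y = -6229.22
Solving: x ≈ -42.404, y ≈ 33.002 km (keep extra digits for the depth step; rounded: -42.4, 33.0).
Then from the A sphere: z² = 19.45² − (x + 33.1)² − (y − 17.6)² with x = -42.404, y = 33.002, so z ≈ 7.384 ≈ 7.4 km.

(-42.4, 33.0, 7.4)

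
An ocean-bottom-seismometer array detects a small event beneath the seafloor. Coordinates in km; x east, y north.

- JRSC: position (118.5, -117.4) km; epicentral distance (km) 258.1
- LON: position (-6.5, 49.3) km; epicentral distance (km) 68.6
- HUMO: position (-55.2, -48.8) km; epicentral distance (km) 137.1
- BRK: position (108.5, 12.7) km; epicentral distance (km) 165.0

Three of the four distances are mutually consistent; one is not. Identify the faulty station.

LON

Solve using three stations at a time. Using JRSC, HUMO, BRK (subtract circle equations pairwise → linear system) gives (x, y) ≈ (-38.7, 87.3).
Distances from that point to each station vs reported:
  JRSC: calculated 258.1 vs reported 258.1 → residual 0.0 km
  LON: calculated 49.8 vs reported 68.6 → residual 18.8 km
  HUMO: calculated 137.1 vs reported 137.1 → residual 0.0 km
  BRK: calculated 165.0 vs reported 165.0 → residual 0.0 km
JRSC, HUMO, BRK are mutually consistent (residuals ≈ 0); LON is off by 18.8 km.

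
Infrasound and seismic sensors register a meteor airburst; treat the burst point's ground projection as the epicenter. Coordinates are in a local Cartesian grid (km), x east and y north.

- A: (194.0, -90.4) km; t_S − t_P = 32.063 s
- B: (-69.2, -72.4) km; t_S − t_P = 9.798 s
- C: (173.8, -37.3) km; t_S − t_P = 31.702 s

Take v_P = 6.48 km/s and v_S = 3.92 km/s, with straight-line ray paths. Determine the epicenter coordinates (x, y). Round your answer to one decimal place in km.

x ≈ -117.1 km, y ≈ -157.0 km

Distance from S−P lag: d = Δt · v_P v_S / (v_P − v_S) = Δt · (6.48·3.92)/(6.48−3.92) ≈ 9.9225·Δt.
So d_A = 318.15, d_B = 97.22, d_C = 314.56 km.
Circle about each station: (x − 194.0)² + (y + 90.4)² = 318.15²; (x + 69.2)² + (y + 72.4)² = 97.22²; (x − 173.8)² + (y + 37.3)² = 314.56².
Subtracting pairs of circle equations eliminates x²+y² and gives linear equations (the radical axes):
-526.4 x + 36.0 y = 55989.93
-40.4 x + 106.2 y = -11939.00
Solving the 2×2 system: x ≈ -117.1, y ≈ -157.0 km.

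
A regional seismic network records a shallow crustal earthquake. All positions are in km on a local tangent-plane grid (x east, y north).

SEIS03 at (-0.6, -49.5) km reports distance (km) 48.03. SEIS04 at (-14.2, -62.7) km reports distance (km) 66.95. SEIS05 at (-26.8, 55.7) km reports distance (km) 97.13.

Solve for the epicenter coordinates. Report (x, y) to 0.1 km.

(36.0, -18.4)

Circle about each station: (x + 0.6)² + (y + 49.5)² = 48.03²; (x + 14.2)² + (y + 62.7)² = 66.95²; (x + 26.8)² + (y − 55.7)² = 97.13².
Subtracting the SEIS03 equation from the SEIS04 and SEIS05 equations removes the quadratic terms:
-27.2 x − 26.4 y = -493.10
-52.4 x + 210.4 y = -5757.24
Solving the 2×2 system: x ≈ 36.0, y ≈ -18.4 km.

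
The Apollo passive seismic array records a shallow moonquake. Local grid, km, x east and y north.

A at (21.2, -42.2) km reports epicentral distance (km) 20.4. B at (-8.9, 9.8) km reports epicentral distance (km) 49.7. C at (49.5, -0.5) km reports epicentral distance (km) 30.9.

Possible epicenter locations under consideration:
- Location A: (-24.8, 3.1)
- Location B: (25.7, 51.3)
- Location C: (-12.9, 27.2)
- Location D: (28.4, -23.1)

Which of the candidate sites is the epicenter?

For each candidate, compare |candidate − station| to the reported distance:
Location A: residuals A 44.2, B 32.4, C 43.5 → max 44.2 km
Location B: residuals A 73.2, B 4.3, C 26.1 → max 73.2 km
Location C: residuals A 56.9, B 31.8, C 37.4 → max 56.9 km
Location D: residuals A 0.0, B 0.0, C 0.0 → max 0.0 km
Only Location D has all residuals ≈ 0.

Location D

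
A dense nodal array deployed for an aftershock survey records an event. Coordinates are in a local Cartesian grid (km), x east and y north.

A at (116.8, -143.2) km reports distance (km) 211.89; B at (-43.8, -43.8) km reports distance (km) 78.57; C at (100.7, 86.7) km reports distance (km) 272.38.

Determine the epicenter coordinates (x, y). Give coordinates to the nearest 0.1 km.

(-91.8, -106.0)

Circle about each station: (x − 116.8)² + (y + 143.2)² = 211.89²; (x + 43.8)² + (y + 43.8)² = 78.57²; (x − 100.7)² + (y − 86.7)² = 272.38².
Subtracting pairs of circle equations eliminates x²+y² and gives linear equations (the radical axes):
-321.2 x + 198.8 y = 8412.53
-32.2 x + 459.8 y = -45784.59
Solving the 2×2 system: x ≈ -91.8, y ≈ -106.0 km.
Check against A (with the unrounded x, y): √((x − 116.8)²+(y + 143.2)²) = 211.89 ≈ 211.89 km. ✓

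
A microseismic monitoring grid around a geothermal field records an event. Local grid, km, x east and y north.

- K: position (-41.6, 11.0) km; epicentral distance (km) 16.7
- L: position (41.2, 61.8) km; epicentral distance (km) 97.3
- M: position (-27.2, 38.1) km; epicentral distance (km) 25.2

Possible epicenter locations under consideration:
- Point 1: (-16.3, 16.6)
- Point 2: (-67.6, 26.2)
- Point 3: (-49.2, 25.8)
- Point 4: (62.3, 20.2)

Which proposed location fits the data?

For each candidate, compare |candidate − station| to the reported distance:
Point 1: residuals K 9.2, L 24.2, M 1.1 → max 24.2 km
Point 2: residuals K 13.4, L 17.2, M 16.9 → max 17.2 km
Point 3: residuals K 0.1, L 0.0, M 0.0 → max 0.1 km
Point 4: residuals K 87.6, L 50.7, M 66.1 → max 87.6 km
Only Point 3 has all residuals ≈ 0.

Point 3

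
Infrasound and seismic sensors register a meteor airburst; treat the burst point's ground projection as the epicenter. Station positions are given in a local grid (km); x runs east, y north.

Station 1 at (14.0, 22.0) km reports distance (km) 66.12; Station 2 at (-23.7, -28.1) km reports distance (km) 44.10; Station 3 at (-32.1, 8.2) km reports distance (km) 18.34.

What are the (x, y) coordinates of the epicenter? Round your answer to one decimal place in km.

(-50.4, 7.0)

Circle about each station: (x − 14.0)² + (y − 22.0)² = 66.12²; (x + 23.7)² + (y + 28.1)² = 44.10²; (x + 32.1)² + (y − 8.2)² = 18.34².
Subtracting the Station 1 equation from the Station 2 and Station 3 equations removes the quadratic terms:
-75.4 x − 100.2 y = 3098.34
-92.2 x − 27.6 y = 4453.15
Solving the 2×2 system: x ≈ -50.4, y ≈ 7.0 km.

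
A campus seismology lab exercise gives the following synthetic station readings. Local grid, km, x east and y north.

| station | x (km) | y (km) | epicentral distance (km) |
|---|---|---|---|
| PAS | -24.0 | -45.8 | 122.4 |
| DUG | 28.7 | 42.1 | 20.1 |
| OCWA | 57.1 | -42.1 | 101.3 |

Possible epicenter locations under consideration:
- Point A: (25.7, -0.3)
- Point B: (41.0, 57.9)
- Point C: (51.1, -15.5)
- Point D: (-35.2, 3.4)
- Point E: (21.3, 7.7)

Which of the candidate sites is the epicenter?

For each candidate, compare |candidate − station| to the reported distance:
Point A: residuals PAS 55.0, DUG 22.4, OCWA 49.0 → max 55.0 km
Point B: residuals PAS 0.0, DUG 0.1, OCWA 0.0 → max 0.1 km
Point C: residuals PAS 41.4, DUG 41.7, OCWA 74.0 → max 74.0 km
Point D: residuals PAS 71.9, DUG 54.6, OCWA 1.6 → max 71.9 km
Point E: residuals PAS 52.3, DUG 15.1, OCWA 40.0 → max 52.3 km
Only Point B has all residuals ≈ 0.

Point B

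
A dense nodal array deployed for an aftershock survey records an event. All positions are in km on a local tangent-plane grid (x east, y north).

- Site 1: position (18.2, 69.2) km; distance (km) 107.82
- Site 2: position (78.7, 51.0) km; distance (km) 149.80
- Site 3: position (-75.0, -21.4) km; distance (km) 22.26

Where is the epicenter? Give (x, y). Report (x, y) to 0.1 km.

(-60.4, -4.6)

Circle about each station: (x − 18.2)² + (y − 69.2)² = 107.82²; (x − 78.7)² + (y − 51.0)² = 149.80²; (x + 75.0)² + (y + 21.4)² = 22.26².
Subtracting the Site 1 equation from the Site 2 and Site 3 equations removes the quadratic terms:
121.0 x − 36.4 y = -7140.08
-186.4 x − 181.2 y = 12092.72
Solving the 2×2 system: x ≈ -60.4, y ≈ -4.6 km.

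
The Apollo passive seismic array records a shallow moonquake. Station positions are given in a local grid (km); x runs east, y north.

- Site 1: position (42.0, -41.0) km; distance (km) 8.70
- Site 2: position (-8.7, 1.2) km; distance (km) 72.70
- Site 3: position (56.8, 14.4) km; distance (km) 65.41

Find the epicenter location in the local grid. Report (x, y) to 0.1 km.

Circle about each station: (x − 42.0)² + (y + 41.0)² = 8.70²; (x + 8.7)² + (y − 1.2)² = 72.70²; (x − 56.8)² + (y − 14.4)² = 65.41².
Subtracting pairs of circle equations eliminates x²+y² and gives linear equations (the radical axes):
-101.4 x + 84.4 y = -8577.47
29.6 x + 110.8 y = -4214.18
Solving the 2×2 system: x ≈ 43.3, y ≈ -49.6 km.

x ≈ 43.3 km, y ≈ -49.6 km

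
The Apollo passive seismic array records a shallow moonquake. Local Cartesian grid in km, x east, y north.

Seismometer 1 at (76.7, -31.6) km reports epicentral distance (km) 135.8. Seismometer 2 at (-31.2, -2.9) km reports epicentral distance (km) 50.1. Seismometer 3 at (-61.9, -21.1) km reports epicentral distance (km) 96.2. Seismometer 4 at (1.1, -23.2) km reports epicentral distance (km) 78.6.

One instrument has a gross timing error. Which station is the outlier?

Seismometer 3

Solve using three stations at a time. Using Seismometer 1, Seismometer 2, Seismometer 4 (subtract circle equations pairwise → linear system) gives (x, y) ≈ (-33.9, 47.3).
Distances from that point to each station vs reported:
  Seismometer 1: calculated 135.9 vs reported 135.8 → residual 0.1 km
  Seismometer 2: calculated 50.3 vs reported 50.1 → residual 0.2 km
  Seismometer 3: calculated 73.9 vs reported 96.2 → residual 22.3 km
  Seismometer 4: calculated 78.7 vs reported 78.6 → residual 0.1 km
Seismometer 1, Seismometer 2, Seismometer 4 are mutually consistent (residuals ≈ 0); Seismometer 3 is off by 22.3 km.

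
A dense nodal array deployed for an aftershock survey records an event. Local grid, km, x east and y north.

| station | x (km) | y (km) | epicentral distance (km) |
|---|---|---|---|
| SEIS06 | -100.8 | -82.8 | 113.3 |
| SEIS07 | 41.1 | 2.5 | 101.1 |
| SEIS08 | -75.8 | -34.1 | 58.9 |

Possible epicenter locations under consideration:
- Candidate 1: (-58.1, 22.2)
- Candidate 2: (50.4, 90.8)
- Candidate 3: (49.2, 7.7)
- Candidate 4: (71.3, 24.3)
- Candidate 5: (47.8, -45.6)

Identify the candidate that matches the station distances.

For each candidate, compare |candidate − station| to the reported distance:
Candidate 1: residuals SEIS06 0.1, SEIS07 0.0, SEIS08 0.1 → max 0.1 km
Candidate 2: residuals SEIS06 116.9, SEIS07 12.3, SEIS08 118.7 → max 118.7 km
Candidate 3: residuals SEIS06 61.9, SEIS07 91.5, SEIS08 72.9 → max 91.5 km
Candidate 4: residuals SEIS06 89.4, SEIS07 63.9, SEIS08 99.4 → max 99.4 km
Candidate 5: residuals SEIS06 39.9, SEIS07 52.5, SEIS08 65.2 → max 65.2 km
Only Candidate 1 has all residuals ≈ 0.

Candidate 1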